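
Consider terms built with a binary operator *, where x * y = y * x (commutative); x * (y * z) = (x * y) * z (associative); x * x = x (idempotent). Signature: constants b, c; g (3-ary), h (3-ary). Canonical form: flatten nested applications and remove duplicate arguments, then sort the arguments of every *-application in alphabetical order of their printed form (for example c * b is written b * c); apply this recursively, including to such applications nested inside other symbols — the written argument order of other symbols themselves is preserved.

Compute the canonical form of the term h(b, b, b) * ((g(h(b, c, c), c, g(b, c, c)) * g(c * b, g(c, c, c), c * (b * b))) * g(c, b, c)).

Answer: g(b * c, g(c, c, c), b * c) * g(c, b, c) * g(h(b, c, c), c, g(b, c, c)) * h(b, b, b)

Derivation:
Un-nest:  h(b, b, b) * g(h(b, c, c), c, g(b, c, c)) * g(c * b, g(c, c, c), c * (b * b)) * g(c, b, c)
Inside:  g(c * b, g(c, c, c), c * (b * b))  →  g(b * c, g(c, c, c), b * c)
Sort:  g(b * c, g(c, c, c), b * c) * g(c, b, c) * g(h(b, c, c), c, g(b, c, c)) * h(b, b, b)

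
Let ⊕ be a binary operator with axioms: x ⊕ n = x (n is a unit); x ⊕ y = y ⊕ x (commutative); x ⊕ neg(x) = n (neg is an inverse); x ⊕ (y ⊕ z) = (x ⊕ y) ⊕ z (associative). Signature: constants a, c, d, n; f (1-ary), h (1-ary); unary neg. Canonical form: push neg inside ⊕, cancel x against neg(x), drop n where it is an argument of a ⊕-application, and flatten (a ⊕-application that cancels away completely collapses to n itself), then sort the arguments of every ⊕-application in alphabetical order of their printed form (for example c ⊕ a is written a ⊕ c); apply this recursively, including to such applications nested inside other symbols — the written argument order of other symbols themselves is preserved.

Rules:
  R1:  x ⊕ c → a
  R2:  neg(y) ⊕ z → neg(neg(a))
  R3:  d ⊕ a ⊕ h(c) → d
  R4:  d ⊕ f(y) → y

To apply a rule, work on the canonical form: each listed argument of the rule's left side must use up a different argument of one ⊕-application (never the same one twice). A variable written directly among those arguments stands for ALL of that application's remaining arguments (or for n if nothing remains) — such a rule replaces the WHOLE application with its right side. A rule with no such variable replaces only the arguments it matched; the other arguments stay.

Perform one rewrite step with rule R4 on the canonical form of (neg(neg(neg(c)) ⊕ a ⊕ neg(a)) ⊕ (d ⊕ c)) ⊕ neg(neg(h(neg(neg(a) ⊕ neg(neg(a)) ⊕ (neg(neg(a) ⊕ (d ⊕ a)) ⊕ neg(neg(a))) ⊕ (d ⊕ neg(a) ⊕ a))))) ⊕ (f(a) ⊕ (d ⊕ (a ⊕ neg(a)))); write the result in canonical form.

Canonical form:  d ⊕ d ⊕ f(a) ⊕ h(neg(a))
R4 matches:  uses d, f(a);  y := a
New term:  a ⊕ d ⊕ h(neg(a))

Answer: a ⊕ d ⊕ h(neg(a))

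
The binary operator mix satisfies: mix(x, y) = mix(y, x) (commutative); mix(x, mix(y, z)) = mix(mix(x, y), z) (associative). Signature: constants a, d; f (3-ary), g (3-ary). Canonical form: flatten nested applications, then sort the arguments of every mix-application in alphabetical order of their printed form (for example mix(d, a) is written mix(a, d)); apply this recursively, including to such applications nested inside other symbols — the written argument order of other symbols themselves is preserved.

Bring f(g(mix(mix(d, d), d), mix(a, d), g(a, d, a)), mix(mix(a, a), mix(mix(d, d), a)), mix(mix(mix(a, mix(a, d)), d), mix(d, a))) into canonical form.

Answer: f(g(mix(d, d, d), mix(a, d), g(a, d, a)), mix(a, a, a, d, d), mix(a, a, a, d, d, d))

Derivation:
Work inside:  mix(mix(mix(a, mix(a, d)), d), mix(d, a))
Merge nested applications:  mix(a, a, d, d, d, a)
Sort:  mix(a, a, a, d, d, d)
Reassemble:  f(g(mix(d, d, d), mix(a, d), g(a, d, a)), mix(a, a, a, d, d), mix(a, a, a, d, d, d))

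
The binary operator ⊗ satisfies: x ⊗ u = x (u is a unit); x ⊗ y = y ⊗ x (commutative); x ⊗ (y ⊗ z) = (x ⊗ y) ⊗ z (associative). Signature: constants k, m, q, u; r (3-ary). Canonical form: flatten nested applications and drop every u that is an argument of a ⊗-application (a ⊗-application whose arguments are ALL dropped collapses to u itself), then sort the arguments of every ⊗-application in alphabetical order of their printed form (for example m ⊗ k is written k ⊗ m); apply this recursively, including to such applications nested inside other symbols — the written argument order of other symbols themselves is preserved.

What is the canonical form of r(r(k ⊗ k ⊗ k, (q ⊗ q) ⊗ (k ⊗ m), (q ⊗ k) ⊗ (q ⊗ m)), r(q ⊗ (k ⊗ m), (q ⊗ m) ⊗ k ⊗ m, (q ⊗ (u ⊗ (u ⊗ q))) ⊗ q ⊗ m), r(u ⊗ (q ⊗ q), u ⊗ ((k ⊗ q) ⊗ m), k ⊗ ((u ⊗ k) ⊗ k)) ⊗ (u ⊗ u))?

Answer: r(r(k ⊗ k ⊗ k, k ⊗ m ⊗ q ⊗ q, k ⊗ m ⊗ q ⊗ q), r(k ⊗ m ⊗ q, k ⊗ m ⊗ m ⊗ q, m ⊗ q ⊗ q ⊗ q), r(q ⊗ q, k ⊗ m ⊗ q, k ⊗ k ⊗ k))

Derivation:
Descend into:  r(u ⊗ (q ⊗ q), u ⊗ ((k ⊗ q) ⊗ m), k ⊗ ((u ⊗ k) ⊗ k)) ⊗ (u ⊗ u)
Flatten:  r(u ⊗ (q ⊗ q), u ⊗ ((k ⊗ q) ⊗ m), k ⊗ ((u ⊗ k) ⊗ k)) ⊗ u ⊗ u
Simplify inside:  r(u ⊗ (q ⊗ q), u ⊗ ((k ⊗ q) ⊗ m), k ⊗ ((u ⊗ k) ⊗ k))  →  r(q ⊗ q, k ⊗ m ⊗ q, k ⊗ k ⊗ k)
Unit:  drop u (×2)
Sort arguments:  r(q ⊗ q, k ⊗ m ⊗ q, k ⊗ k ⊗ k)
Put back:  r(r(k ⊗ k ⊗ k, k ⊗ m ⊗ q ⊗ q, k ⊗ m ⊗ q ⊗ q), r(k ⊗ m ⊗ q, k ⊗ m ⊗ m ⊗ q, m ⊗ q ⊗ q ⊗ q), r(q ⊗ q, k ⊗ m ⊗ q, k ⊗ k ⊗ k))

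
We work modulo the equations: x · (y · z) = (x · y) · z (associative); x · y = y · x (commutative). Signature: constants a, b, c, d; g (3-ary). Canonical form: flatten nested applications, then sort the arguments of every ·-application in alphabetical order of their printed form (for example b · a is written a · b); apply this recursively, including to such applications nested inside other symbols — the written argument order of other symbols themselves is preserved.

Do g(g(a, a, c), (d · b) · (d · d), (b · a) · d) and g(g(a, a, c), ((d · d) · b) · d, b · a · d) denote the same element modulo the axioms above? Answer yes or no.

Answer: yes — both canonical forms are g(g(a, a, c), b · d · d · d, a · b · d)

Derivation:
Left:  g(g(a, a, c), (d · b) · (d · d), (b · a) · d)
  Descend into:  (d · b) · (d · d)
  Flatten:  d · b · d · d
  Sort:  b · d · d · d
  Rebuild:  g(g(a, a, c), b · d · d · d, a · b · d)
Right:  g(g(a, a, c), ((d · d) · b) · d, b · a · d)
  Work inside:  ((d · d) · b) · d
  Un-nest:  d · d · b · d
  Sort arguments:  b · d · d · d
  Put back:  g(g(a, a, c), b · d · d · d, a · b · d)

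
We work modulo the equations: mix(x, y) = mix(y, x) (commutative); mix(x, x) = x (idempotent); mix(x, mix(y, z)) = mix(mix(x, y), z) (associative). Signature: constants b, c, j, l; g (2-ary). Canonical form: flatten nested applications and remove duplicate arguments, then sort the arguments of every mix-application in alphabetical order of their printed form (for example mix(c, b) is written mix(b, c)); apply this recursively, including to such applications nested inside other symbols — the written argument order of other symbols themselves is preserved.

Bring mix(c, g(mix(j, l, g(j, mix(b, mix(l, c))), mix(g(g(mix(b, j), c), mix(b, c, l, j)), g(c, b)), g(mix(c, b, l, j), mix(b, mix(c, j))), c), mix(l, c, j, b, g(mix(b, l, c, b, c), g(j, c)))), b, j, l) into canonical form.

Simplify inside:  g(mix(j, l, g(j, mix(b, mix(l, c))), mix(g(g(mix(b, j), c), mix(b, c, l, j)), g(c, b)), g(mix(c, b, l, j), mix(b, mix(c, j))), c), mix(l, c, j, b, g(mix(b, l, c, b, c), g(j, c))))  →  g(mix(c, g(c, b), g(g(mix(b, j), c), mix(b, c, j, l)), g(j, mix(b, c, l)), g(mix(b, c, j, l), mix(b, c, j)), j, l), mix(b, c, g(mix(b, c, l), g(j, c)), j, l))
Sort arguments:  mix(b, c, g(mix(c, g(c, b), g(g(mix(b, j), c), mix(b, c, j, l)), g(j, mix(b, c, l)), g(mix(b, c, j, l), mix(b, c, j)), j, l), mix(b, c, g(mix(b, c, l), g(j, c)), j, l)), j, l)

Answer: mix(b, c, g(mix(c, g(c, b), g(g(mix(b, j), c), mix(b, c, j, l)), g(j, mix(b, c, l)), g(mix(b, c, j, l), mix(b, c, j)), j, l), mix(b, c, g(mix(b, c, l), g(j, c)), j, l)), j, l)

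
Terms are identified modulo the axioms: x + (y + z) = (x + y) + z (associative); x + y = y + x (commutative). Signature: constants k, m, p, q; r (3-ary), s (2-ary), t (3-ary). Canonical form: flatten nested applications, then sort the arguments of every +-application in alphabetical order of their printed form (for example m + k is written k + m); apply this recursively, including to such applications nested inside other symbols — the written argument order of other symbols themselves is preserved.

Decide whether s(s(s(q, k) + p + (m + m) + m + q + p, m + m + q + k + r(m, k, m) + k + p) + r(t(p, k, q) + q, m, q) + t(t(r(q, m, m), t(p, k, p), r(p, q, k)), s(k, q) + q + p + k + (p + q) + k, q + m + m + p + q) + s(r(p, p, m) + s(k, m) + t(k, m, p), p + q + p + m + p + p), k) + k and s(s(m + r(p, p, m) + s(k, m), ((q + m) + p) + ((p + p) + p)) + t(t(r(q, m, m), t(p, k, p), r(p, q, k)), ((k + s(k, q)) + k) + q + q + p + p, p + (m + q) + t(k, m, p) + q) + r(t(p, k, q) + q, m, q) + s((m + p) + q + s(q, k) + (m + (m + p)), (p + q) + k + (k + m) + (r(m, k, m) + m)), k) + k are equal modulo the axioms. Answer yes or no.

Left:  s(s(s(q, k) + p + (m + m) + m + q + p, m + m + q + k + r(m, k, m) + k + p) + r(t(p, k, q) + q, m, q) + t(t(r(q, m, m), t(p, k, p), r(p, q, k)), s(k, q) + q + p + k + (p + q) + k, q + m + m + p + q) + s(r(p, p, m) + s(k, m) + t(k, m, p), p + q + p + m + p + p), k) + k
  Canonicalize subterm:  s(s(s(q, k) + p + (m + m) + m + q + p, m + m + q + k + r(m, k, m) + k + p) + r(t(p, k, q) + q, m, q) + t(t(r(q, m, m), t(p, k, p), r(p, q, k)), s(k, q) + q + p + k + (p + q) + k, q + m + m + p + q) + s(r(p, p, m) + s(k, m) + t(k, m, p), p + q + p + m + p + p), k)  →  s(r(q + t(p, k, q), m, q) + s(m + m + m + p + p + q + s(q, k), k + k + m + m + p + q + r(m, k, m)) + s(r(p, p, m) + s(k, m) + t(k, m, p), m + p + p + p + p + q) + t(t(r(q, m, m), t(p, k, p), r(p, q, k)), k + k + p + p + q + q + s(k, q), m + m + p + q + q), k)
  Order the arguments:  k + s(r(q + t(p, k, q), m, q) + s(m + m + m + p + p + q + s(q, k), k + k + m + m + p + q + r(m, k, m)) + s(r(p, p, m) + s(k, m) + t(k, m, p), m + p + p + p + p + q) + t(t(r(q, m, m), t(p, k, p), r(p, q, k)), k + k + p + p + q + q + s(k, q), m + m + p + q + q), k)
Right:  s(s(m + r(p, p, m) + s(k, m), ((q + m) + p) + ((p + p) + p)) + t(t(r(q, m, m), t(p, k, p), r(p, q, k)), ((k + s(k, q)) + k) + q + q + p + p, p + (m + q) + t(k, m, p) + q) + r(t(p, k, q) + q, m, q) + s((m + p) + q + s(q, k) + (m + (m + p)), (p + q) + k + (k + m) + (r(m, k, m) + m)), k) + k
  Simplify inside:  s(s(m + r(p, p, m) + s(k, m), ((q + m) + p) + ((p + p) + p)) + t(t(r(q, m, m), t(p, k, p), r(p, q, k)), ((k + s(k, q)) + k) + q + q + p + p, p + (m + q) + t(k, m, p) + q) + r(t(p, k, q) + q, m, q) + s((m + p) + q + s(q, k) + (m + (m + p)), (p + q) + k + (k + m) + (r(m, k, m) + m)), k)  →  s(r(q + t(p, k, q), m, q) + s(m + m + m + p + p + q + s(q, k), k + k + m + m + p + q + r(m, k, m)) + s(m + r(p, p, m) + s(k, m), m + p + p + p + p + q) + t(t(r(q, m, m), t(p, k, p), r(p, q, k)), k + k + p + p + q + q + s(k, q), m + p + q + q + t(k, m, p)), k)
  Order the arguments:  k + s(r(q + t(p, k, q), m, q) + s(m + m + m + p + p + q + s(q, k), k + k + m + m + p + q + r(m, k, m)) + s(m + r(p, p, m) + s(k, m), m + p + p + p + p + q) + t(t(r(q, m, m), t(p, k, p), r(p, q, k)), k + k + p + p + q + q + s(k, q), m + p + q + q + t(k, m, p)), k)

Answer: no — k + s(r(q + t(p, k, q), m, q) + s(m + m + m + p + p + q + s(q, k), k + k + m + m + p + q + r(m, k, m)) + s(r(p, p, m) + s(k, m) + t(k, m, p), m + p + p + p + p + q) + t(t(r(q, m, m), t(p, k, p), r(p, q, k)), k + k + p + p + q + q + s(k, q), m + m + p + q + q), k) vs k + s(r(q + t(p, k, q), m, q) + s(m + m + m + p + p + q + s(q, k), k + k + m + m + p + q + r(m, k, m)) + s(m + r(p, p, m) + s(k, m), m + p + p + p + p + q) + t(t(r(q, m, m), t(p, k, p), r(p, q, k)), k + k + p + p + q + q + s(k, q), m + p + q + q + t(k, m, p)), k)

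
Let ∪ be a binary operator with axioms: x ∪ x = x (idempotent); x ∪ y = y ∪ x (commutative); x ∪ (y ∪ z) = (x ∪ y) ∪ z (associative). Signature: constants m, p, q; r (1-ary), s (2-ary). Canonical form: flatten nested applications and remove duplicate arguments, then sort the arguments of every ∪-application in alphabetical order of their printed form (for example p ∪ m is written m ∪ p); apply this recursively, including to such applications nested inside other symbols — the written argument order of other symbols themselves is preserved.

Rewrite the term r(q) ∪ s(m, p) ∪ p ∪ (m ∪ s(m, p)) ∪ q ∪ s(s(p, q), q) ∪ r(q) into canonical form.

Answer: m ∪ p ∪ q ∪ r(q) ∪ s(m, p) ∪ s(s(p, q), q)

Derivation:
Flatten:  r(q) ∪ s(m, p) ∪ p ∪ m ∪ s(m, p) ∪ q ∪ s(s(p, q), q) ∪ r(q)
Drop duplicates:  drop duplicate s(m, p), r(q)
Sort arguments:  m ∪ p ∪ q ∪ r(q) ∪ s(m, p) ∪ s(s(p, q), q)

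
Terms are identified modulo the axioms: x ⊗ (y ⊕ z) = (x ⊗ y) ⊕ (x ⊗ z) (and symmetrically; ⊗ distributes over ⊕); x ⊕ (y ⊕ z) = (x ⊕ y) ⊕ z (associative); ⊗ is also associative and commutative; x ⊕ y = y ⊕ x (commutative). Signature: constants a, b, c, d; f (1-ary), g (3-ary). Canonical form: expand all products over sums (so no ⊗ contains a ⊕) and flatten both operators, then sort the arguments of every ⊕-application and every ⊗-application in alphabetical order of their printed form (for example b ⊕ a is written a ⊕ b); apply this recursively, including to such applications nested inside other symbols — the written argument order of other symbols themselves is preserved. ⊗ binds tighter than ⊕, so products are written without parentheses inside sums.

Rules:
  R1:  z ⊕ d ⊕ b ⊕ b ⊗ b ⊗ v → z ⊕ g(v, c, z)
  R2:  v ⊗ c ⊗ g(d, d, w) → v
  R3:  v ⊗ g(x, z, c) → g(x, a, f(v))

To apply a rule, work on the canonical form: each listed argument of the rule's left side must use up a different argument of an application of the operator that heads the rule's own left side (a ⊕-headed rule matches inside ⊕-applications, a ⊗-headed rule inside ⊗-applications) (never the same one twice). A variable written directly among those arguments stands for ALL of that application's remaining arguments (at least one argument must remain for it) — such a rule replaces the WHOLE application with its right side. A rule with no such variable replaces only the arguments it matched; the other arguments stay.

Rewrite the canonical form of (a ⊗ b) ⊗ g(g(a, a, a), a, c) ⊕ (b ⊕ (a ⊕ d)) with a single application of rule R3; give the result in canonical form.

Canonical form:  a ⊕ a ⊗ b ⊗ g(g(a, a, a), a, c) ⊕ b ⊕ d
R3 matches:  uses g(g(a, a, a), a, c);  v := a ⊗ b, x := g(a, a, a), z := a
Every leftover argument binds to the variable; the entire application is replaced.
Result:  a ⊕ b ⊕ d ⊕ g(g(a, a, a), a, f(a ⊗ b))

Answer: a ⊕ b ⊕ d ⊕ g(g(a, a, a), a, f(a ⊗ b))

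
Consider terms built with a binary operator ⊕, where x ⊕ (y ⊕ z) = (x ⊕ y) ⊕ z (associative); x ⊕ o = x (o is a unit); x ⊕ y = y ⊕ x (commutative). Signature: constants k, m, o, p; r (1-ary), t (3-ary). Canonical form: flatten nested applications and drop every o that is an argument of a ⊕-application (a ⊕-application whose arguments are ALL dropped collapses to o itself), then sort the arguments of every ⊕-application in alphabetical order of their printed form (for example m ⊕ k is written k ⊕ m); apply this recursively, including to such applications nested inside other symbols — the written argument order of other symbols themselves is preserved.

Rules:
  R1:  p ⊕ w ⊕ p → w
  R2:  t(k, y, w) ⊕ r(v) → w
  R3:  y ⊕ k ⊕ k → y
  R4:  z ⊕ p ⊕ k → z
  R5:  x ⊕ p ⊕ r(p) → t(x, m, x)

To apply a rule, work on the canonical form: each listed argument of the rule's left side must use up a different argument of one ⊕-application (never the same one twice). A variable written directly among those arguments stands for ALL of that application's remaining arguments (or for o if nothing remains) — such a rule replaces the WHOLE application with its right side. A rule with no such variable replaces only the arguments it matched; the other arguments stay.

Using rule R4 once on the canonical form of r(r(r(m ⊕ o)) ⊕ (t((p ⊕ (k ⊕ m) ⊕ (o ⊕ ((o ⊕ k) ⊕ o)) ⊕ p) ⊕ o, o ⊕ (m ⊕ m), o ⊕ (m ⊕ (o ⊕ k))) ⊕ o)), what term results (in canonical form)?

Canonical form:  r(r(r(m)) ⊕ t(k ⊕ k ⊕ m ⊕ p ⊕ p, m ⊕ m, k ⊕ m))
Match R4:  consume k, p;  z := k ⊕ m ⊕ p
The extension variable absorbs all remaining arguments, so the whole application is rewritten.
Result:  r(r(r(m)) ⊕ t(k ⊕ m ⊕ p, m ⊕ m, k ⊕ m))

Answer: r(r(r(m)) ⊕ t(k ⊕ m ⊕ p, m ⊕ m, k ⊕ m))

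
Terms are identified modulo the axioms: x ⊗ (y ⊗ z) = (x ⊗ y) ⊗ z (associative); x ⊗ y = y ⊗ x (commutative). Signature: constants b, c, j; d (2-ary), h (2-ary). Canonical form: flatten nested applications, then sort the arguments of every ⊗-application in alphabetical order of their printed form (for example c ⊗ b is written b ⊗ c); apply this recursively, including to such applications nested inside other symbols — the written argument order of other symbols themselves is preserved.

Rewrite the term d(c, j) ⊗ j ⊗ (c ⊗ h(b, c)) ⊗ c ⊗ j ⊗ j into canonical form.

Answer: c ⊗ c ⊗ d(c, j) ⊗ h(b, c) ⊗ j ⊗ j ⊗ j

Derivation:
Merge nested applications:  d(c, j) ⊗ j ⊗ c ⊗ h(b, c) ⊗ c ⊗ j ⊗ j
Sort arguments:  c ⊗ c ⊗ d(c, j) ⊗ h(b, c) ⊗ j ⊗ j ⊗ j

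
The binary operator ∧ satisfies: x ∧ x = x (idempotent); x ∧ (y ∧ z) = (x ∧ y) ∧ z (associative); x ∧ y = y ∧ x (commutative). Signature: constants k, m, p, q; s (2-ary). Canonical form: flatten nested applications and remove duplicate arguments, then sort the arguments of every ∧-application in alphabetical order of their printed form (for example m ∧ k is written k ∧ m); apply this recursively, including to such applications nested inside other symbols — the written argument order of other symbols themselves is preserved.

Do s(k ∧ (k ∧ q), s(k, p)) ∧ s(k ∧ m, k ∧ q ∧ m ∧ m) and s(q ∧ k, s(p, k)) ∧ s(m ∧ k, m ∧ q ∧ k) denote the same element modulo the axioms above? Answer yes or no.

Left:  s(k ∧ (k ∧ q), s(k, p)) ∧ s(k ∧ m, k ∧ q ∧ m ∧ m)
  Canonicalize subterm:  s(k ∧ (k ∧ q), s(k, p))  →  s(k ∧ q, s(k, p))
  Inside:  s(k ∧ m, k ∧ q ∧ m ∧ m)  →  s(k ∧ m, k ∧ m ∧ q)
  Sort arguments:  s(k ∧ m, k ∧ m ∧ q) ∧ s(k ∧ q, s(k, p))
Right:  s(q ∧ k, s(p, k)) ∧ s(m ∧ k, m ∧ q ∧ k)
  Inside:  s(q ∧ k, s(p, k))  →  s(k ∧ q, s(p, k))
  Canonicalize subterm:  s(m ∧ k, m ∧ q ∧ k)  →  s(k ∧ m, k ∧ m ∧ q)
  Sort:  s(k ∧ m, k ∧ m ∧ q) ∧ s(k ∧ q, s(p, k))

Answer: no — s(k ∧ m, k ∧ m ∧ q) ∧ s(k ∧ q, s(k, p)) vs s(k ∧ m, k ∧ m ∧ q) ∧ s(k ∧ q, s(p, k))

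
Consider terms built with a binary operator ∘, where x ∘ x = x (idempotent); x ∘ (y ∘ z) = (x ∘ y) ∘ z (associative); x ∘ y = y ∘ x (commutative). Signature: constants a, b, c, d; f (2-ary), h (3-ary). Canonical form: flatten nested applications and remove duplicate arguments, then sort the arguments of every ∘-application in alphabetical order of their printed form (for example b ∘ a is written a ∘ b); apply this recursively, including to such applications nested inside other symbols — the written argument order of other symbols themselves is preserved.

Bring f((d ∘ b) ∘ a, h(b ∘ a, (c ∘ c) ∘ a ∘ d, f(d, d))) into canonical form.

Descend into:  (c ∘ c) ∘ a ∘ d
Flatten:  c ∘ c ∘ a ∘ d
Drop duplicates:  drop duplicate c
Sort:  a ∘ c ∘ d
Put back:  f(a ∘ b ∘ d, h(a ∘ b, a ∘ c ∘ d, f(d, d)))

Answer: f(a ∘ b ∘ d, h(a ∘ b, a ∘ c ∘ d, f(d, d)))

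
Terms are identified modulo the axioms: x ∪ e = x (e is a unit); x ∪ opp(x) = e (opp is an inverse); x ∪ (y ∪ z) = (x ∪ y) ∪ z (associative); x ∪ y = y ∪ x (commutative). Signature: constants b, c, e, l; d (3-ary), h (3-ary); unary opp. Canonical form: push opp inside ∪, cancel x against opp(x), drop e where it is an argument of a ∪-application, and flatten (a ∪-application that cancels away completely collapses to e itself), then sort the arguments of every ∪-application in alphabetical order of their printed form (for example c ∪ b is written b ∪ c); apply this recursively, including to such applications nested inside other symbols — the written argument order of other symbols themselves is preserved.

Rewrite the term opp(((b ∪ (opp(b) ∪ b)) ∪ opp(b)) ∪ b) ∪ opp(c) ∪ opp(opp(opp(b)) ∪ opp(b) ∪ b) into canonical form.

Answer: opp(b) ∪ opp(b) ∪ opp(c)

Derivation:
Push opp inside:  distribute opp over ∪ and collapse double opp
Collect:  opp(b) ∪ opp(b) ∪ opp(c)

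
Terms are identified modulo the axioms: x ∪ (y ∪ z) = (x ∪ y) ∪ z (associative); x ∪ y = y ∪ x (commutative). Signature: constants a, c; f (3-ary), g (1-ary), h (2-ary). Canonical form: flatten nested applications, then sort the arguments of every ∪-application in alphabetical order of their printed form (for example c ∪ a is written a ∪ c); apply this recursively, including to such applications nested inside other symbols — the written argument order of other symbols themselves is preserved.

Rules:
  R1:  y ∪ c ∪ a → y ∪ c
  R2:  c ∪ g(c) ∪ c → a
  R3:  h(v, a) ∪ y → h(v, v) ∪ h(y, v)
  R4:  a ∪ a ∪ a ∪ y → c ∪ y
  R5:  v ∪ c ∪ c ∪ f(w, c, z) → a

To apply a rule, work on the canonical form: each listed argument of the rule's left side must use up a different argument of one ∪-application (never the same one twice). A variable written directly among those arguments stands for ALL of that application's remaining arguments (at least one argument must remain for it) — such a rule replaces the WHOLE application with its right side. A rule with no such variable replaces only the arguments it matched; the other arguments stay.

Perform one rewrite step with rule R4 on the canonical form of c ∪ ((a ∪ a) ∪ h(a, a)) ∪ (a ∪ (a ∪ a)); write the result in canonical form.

Answer: a ∪ a ∪ c ∪ c ∪ h(a, a)

Derivation:
Canonical form:  a ∪ a ∪ a ∪ a ∪ a ∪ c ∪ h(a, a)
Match R4:  consume a, a, a;  y := a ∪ a ∪ c ∪ h(a, a)
Every leftover argument binds to the variable; the entire application is replaced.
New term:  a ∪ a ∪ c ∪ c ∪ h(a, a)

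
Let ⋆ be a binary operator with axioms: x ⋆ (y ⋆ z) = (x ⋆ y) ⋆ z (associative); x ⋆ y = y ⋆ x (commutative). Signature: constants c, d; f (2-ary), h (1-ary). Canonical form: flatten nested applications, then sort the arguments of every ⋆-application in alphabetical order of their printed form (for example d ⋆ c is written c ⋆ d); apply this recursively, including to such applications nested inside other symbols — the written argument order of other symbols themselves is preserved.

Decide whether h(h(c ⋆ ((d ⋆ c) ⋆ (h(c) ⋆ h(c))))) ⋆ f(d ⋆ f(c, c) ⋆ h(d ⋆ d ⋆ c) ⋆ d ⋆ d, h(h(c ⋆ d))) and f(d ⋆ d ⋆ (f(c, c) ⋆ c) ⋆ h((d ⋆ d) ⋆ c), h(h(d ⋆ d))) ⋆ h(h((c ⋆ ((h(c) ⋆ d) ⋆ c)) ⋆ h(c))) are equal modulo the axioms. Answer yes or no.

Left:  h(h(c ⋆ ((d ⋆ c) ⋆ (h(c) ⋆ h(c))))) ⋆ f(d ⋆ f(c, c) ⋆ h(d ⋆ d ⋆ c) ⋆ d ⋆ d, h(h(c ⋆ d)))
  Inside:  h(h(c ⋆ ((d ⋆ c) ⋆ (h(c) ⋆ h(c)))))  →  h(h(c ⋆ c ⋆ d ⋆ h(c) ⋆ h(c)))
  Inside:  f(d ⋆ f(c, c) ⋆ h(d ⋆ d ⋆ c) ⋆ d ⋆ d, h(h(c ⋆ d)))  →  f(d ⋆ d ⋆ d ⋆ f(c, c) ⋆ h(c ⋆ d ⋆ d), h(h(c ⋆ d)))
  Sort:  f(d ⋆ d ⋆ d ⋆ f(c, c) ⋆ h(c ⋆ d ⋆ d), h(h(c ⋆ d))) ⋆ h(h(c ⋆ c ⋆ d ⋆ h(c) ⋆ h(c)))
Right:  f(d ⋆ d ⋆ (f(c, c) ⋆ c) ⋆ h((d ⋆ d) ⋆ c), h(h(d ⋆ d))) ⋆ h(h((c ⋆ ((h(c) ⋆ d) ⋆ c)) ⋆ h(c)))
  Canonicalize subterm:  f(d ⋆ d ⋆ (f(c, c) ⋆ c) ⋆ h((d ⋆ d) ⋆ c), h(h(d ⋆ d)))  →  f(c ⋆ d ⋆ d ⋆ f(c, c) ⋆ h(c ⋆ d ⋆ d), h(h(d ⋆ d)))
  Inside:  h(h((c ⋆ ((h(c) ⋆ d) ⋆ c)) ⋆ h(c)))  →  h(h(c ⋆ c ⋆ d ⋆ h(c) ⋆ h(c)))
  Sort arguments:  f(c ⋆ d ⋆ d ⋆ f(c, c) ⋆ h(c ⋆ d ⋆ d), h(h(d ⋆ d))) ⋆ h(h(c ⋆ c ⋆ d ⋆ h(c) ⋆ h(c)))

Answer: no — f(d ⋆ d ⋆ d ⋆ f(c, c) ⋆ h(c ⋆ d ⋆ d), h(h(c ⋆ d))) ⋆ h(h(c ⋆ c ⋆ d ⋆ h(c) ⋆ h(c))) vs f(c ⋆ d ⋆ d ⋆ f(c, c) ⋆ h(c ⋆ d ⋆ d), h(h(d ⋆ d))) ⋆ h(h(c ⋆ c ⋆ d ⋆ h(c) ⋆ h(c)))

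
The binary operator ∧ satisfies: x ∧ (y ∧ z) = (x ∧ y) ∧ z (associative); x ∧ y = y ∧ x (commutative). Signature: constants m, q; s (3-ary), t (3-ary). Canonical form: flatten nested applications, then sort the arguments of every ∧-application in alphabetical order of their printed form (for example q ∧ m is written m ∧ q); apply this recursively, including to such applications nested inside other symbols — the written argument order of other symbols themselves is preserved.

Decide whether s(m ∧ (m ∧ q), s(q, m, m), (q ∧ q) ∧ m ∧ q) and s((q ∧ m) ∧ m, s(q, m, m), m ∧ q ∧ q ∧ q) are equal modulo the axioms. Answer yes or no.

Answer: yes — both canonical forms are s(m ∧ m ∧ q, s(q, m, m), m ∧ q ∧ q ∧ q)

Derivation:
Left:  s(m ∧ (m ∧ q), s(q, m, m), (q ∧ q) ∧ m ∧ q)
  Work inside:  (q ∧ q) ∧ m ∧ q
  Un-nest:  q ∧ q ∧ m ∧ q
  Sort arguments:  m ∧ q ∧ q ∧ q
  Rebuild:  s(m ∧ m ∧ q, s(q, m, m), m ∧ q ∧ q ∧ q)
Right:  s((q ∧ m) ∧ m, s(q, m, m), m ∧ q ∧ q ∧ q)
  Descend into:  (q ∧ m) ∧ m
  Flatten:  q ∧ m ∧ m
  Sort:  m ∧ m ∧ q
  Put back:  s(m ∧ m ∧ q, s(q, m, m), m ∧ q ∧ q ∧ q)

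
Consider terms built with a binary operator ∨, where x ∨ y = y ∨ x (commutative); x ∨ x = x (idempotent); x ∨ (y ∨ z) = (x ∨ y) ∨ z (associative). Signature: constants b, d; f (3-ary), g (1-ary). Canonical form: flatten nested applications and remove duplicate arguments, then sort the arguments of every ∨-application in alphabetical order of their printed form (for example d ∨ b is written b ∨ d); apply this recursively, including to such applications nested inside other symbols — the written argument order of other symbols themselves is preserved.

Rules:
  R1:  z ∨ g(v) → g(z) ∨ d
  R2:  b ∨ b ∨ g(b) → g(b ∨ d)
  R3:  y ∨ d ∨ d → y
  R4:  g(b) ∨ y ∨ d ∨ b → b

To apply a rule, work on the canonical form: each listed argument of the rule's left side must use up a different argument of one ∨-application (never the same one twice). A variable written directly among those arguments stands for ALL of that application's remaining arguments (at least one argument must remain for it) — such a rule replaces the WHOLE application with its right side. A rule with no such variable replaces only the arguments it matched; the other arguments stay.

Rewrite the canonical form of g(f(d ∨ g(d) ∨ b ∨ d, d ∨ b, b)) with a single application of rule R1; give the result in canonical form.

Canonical form:  g(f(b ∨ d ∨ g(d), b ∨ d, b))
Apply R1:  consuming g(d);  v := d, z := b ∨ d
The extension variable absorbs all remaining arguments, so the whole application is rewritten.
Giving:  g(f(d ∨ g(b ∨ d), b ∨ d, b))

Answer: g(f(d ∨ g(b ∨ d), b ∨ d, b))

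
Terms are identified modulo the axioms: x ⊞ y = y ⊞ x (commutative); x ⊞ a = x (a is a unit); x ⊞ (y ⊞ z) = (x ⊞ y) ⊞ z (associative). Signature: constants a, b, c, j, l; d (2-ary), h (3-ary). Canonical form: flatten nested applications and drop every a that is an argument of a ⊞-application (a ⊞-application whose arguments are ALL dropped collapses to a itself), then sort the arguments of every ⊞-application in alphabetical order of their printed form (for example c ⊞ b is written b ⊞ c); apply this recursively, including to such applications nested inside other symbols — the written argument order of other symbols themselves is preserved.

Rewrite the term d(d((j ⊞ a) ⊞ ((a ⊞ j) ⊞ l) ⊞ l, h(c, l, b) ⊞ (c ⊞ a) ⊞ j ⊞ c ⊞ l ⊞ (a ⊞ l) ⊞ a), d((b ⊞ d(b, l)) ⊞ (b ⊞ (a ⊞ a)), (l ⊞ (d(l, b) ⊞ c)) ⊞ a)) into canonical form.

Answer: d(d(j ⊞ j ⊞ l ⊞ l, c ⊞ c ⊞ h(c, l, b) ⊞ j ⊞ l ⊞ l), d(b ⊞ b ⊞ d(b, l), c ⊞ d(l, b) ⊞ l))

Derivation:
Focus inside:  h(c, l, b) ⊞ (c ⊞ a) ⊞ j ⊞ c ⊞ l ⊞ (a ⊞ l) ⊞ a
Un-nest:  h(c, l, b) ⊞ c ⊞ a ⊞ j ⊞ c ⊞ l ⊞ a ⊞ l ⊞ a
Drop the unit:  drop a (×3)
Sort:  c ⊞ c ⊞ h(c, l, b) ⊞ j ⊞ l ⊞ l
Reassemble:  d(d(j ⊞ j ⊞ l ⊞ l, c ⊞ c ⊞ h(c, l, b) ⊞ j ⊞ l ⊞ l), d(b ⊞ b ⊞ d(b, l), c ⊞ d(l, b) ⊞ l))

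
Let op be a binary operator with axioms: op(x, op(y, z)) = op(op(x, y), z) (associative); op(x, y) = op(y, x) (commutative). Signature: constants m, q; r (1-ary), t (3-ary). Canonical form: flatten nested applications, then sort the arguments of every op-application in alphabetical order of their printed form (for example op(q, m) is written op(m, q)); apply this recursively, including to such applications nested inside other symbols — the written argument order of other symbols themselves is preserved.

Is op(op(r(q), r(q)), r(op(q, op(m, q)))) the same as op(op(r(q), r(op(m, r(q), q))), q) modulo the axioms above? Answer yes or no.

Left:  op(op(r(q), r(q)), r(op(q, op(m, q))))
  Merge nested applications:  op(r(q), r(q), r(op(q, op(m, q))))
  Inside:  r(op(q, op(m, q)))  →  r(op(m, q, q))
  Sort arguments:  op(r(op(m, q, q)), r(q), r(q))
Right:  op(op(r(q), r(op(m, r(q), q))), q)
  Flatten:  op(r(q), r(op(m, r(q), q)), q)
  Inside:  r(op(m, r(q), q))  →  r(op(m, q, r(q)))
  Sort arguments:  op(q, r(op(m, q, r(q))), r(q))

Answer: no — op(r(op(m, q, q)), r(q), r(q)) vs op(q, r(op(m, q, r(q))), r(q))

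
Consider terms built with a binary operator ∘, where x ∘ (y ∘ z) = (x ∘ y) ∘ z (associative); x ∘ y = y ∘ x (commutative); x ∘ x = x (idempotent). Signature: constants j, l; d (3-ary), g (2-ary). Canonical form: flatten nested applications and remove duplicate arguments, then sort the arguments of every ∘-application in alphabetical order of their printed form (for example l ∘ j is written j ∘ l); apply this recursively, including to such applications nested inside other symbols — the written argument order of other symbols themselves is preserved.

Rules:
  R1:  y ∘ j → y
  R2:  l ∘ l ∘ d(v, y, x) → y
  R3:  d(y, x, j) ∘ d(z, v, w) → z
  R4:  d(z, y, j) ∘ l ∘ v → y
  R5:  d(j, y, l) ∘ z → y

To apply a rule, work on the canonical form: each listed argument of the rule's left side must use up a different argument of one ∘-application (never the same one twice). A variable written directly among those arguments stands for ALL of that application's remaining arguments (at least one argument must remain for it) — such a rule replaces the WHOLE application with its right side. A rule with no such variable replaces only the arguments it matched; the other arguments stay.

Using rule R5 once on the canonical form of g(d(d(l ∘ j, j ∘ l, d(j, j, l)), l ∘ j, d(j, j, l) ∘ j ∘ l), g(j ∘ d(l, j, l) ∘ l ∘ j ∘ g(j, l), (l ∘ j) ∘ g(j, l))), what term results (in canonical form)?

Canonical form:  g(d(d(j ∘ l, j ∘ l, d(j, j, l)), j ∘ l, d(j, j, l) ∘ j ∘ l), g(d(l, j, l) ∘ g(j, l) ∘ j ∘ l, g(j, l) ∘ j ∘ l))
Match R5:  consume d(j, j, l);  y := j, z := j ∘ l
Every leftover argument binds to the variable; the entire application is replaced.
New term:  g(d(d(j ∘ l, j ∘ l, d(j, j, l)), j ∘ l, j), g(d(l, j, l) ∘ g(j, l) ∘ j ∘ l, g(j, l) ∘ j ∘ l))

Answer: g(d(d(j ∘ l, j ∘ l, d(j, j, l)), j ∘ l, j), g(d(l, j, l) ∘ g(j, l) ∘ j ∘ l, g(j, l) ∘ j ∘ l))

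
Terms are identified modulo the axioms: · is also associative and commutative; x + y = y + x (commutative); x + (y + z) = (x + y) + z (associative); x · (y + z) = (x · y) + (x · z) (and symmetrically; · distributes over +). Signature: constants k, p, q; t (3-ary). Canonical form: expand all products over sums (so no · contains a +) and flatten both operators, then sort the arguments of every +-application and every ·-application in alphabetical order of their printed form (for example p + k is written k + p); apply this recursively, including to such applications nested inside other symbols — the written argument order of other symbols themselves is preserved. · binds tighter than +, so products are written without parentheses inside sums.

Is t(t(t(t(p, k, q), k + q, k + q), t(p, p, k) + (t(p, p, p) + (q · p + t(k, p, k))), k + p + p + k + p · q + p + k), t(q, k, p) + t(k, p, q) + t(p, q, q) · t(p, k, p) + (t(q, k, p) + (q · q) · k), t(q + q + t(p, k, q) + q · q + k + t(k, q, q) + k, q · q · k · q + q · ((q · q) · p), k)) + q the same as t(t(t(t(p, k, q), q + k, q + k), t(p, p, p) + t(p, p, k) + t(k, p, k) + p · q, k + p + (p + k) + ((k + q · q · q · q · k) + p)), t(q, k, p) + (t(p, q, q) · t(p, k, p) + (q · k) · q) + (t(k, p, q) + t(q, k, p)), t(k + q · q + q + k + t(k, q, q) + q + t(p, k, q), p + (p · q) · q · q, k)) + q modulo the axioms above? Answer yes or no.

Answer: no — q + t(t(t(t(p, k, q), k + q, k + q), p · q + t(k, p, k) + t(p, p, k) + t(p, p, p), k + k + k + p + p + p + p · q), k · q · q + t(k, p, q) + t(p, k, p) · t(p, q, q) + t(q, k, p) + t(q, k, p), t(k + k + q + q + q · q + t(k, q, q) + t(p, k, q), k · q · q · q + p · q · q · q, k)) vs q + t(t(t(t(p, k, q), k + q, k + q), p · q + t(k, p, k) + t(p, p, k) + t(p, p, p), k + k + k + k · q · q · q · q + p + p + p), k · q · q + t(k, p, q) + t(p, k, p) · t(p, q, q) + t(q, k, p) + t(q, k, p), t(k + k + q + q + q · q + t(k, q, q) + t(p, k, q), p + p · q · q · q, k))

Derivation:
Left:  t(t(t(t(p, k, q), k + q, k + q), t(p, p, k) + (t(p, p, p) + (q · p + t(k, p, k))), k + p + p + k + p · q + p + k), t(q, k, p) + t(k, p, q) + t(p, q, q) · t(p, k, p) + (t(q, k, p) + (q · q) · k), t(q + q + t(p, k, q) + q · q + k + t(k, q, q) + k, q · q · k · q + q · ((q · q) · p), k)) + q
  Un-nest:  t(t(t(t(p, k, q), k + q, k + q), p · q + t(k, p, k) + t(p, p, k) + t(p, p, p), k + k + k + p + p + p + p · q), k · q · q + t(k, p, q) + t(p, k, p) · t(p, q, q) + t(q, k, p) + t(q, k, p), t(k + k + q + q + q · q + t(k, q, q) + t(p, k, q), k · q · q · q + p · q · q · q, k)) + q
  Sort:  q + t(t(t(t(p, k, q), k + q, k + q), p · q + t(k, p, k) + t(p, p, k) + t(p, p, p), k + k + k + p + p + p + p · q), k · q · q + t(k, p, q) + t(p, k, p) · t(p, q, q) + t(q, k, p) + t(q, k, p), t(k + k + q + q + q · q + t(k, q, q) + t(p, k, q), k · q · q · q + p · q · q · q, k))
Right:  t(t(t(t(p, k, q), q + k, q + k), t(p, p, p) + t(p, p, k) + t(k, p, k) + p · q, k + p + (p + k) + ((k + q · q · q · q · k) + p)), t(q, k, p) + (t(p, q, q) · t(p, k, p) + (q · k) · q) + (t(k, p, q) + t(q, k, p)), t(k + q · q + q + k + t(k, q, q) + q + t(p, k, q), p + (p · q) · q · q, k)) + q
  Flatten:  t(t(t(t(p, k, q), k + q, k + q), p · q + t(k, p, k) + t(p, p, k) + t(p, p, p), k + k + k + k · q · q · q · q + p + p + p), k · q · q + t(k, p, q) + t(p, k, p) · t(p, q, q) + t(q, k, p) + t(q, k, p), t(k + k + q + q + q · q + t(k, q, q) + t(p, k, q), p + p · q · q · q, k)) + q
  Order the arguments:  q + t(t(t(t(p, k, q), k + q, k + q), p · q + t(k, p, k) + t(p, p, k) + t(p, p, p), k + k + k + k · q · q · q · q + p + p + p), k · q · q + t(k, p, q) + t(p, k, p) · t(p, q, q) + t(q, k, p) + t(q, k, p), t(k + k + q + q + q · q + t(k, q, q) + t(p, k, q), p + p · q · q · q, k))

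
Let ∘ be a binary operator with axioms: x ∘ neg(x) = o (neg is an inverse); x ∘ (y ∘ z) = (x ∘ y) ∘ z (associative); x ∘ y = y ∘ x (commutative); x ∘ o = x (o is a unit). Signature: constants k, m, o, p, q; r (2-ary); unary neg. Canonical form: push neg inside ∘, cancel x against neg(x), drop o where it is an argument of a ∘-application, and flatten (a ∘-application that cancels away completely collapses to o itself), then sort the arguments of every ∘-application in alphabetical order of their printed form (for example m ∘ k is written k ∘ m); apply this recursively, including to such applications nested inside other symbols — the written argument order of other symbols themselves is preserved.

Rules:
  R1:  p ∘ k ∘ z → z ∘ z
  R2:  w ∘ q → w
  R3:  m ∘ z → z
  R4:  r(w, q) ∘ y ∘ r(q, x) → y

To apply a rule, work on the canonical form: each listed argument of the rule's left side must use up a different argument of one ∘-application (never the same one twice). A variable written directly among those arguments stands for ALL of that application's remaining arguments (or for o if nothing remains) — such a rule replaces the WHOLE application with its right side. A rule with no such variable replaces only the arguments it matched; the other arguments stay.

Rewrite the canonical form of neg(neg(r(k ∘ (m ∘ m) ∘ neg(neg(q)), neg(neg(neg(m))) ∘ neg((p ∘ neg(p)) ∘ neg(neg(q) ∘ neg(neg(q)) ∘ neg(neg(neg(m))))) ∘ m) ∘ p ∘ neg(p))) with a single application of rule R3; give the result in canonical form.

Canonical form:  r(k ∘ m ∘ m ∘ q, neg(m))
R3 matches:  uses m;  z := k ∘ m ∘ q
The extension variable absorbs all remaining arguments, so the whole application is rewritten.
Result:  r(k ∘ m ∘ q, neg(m))

Answer: r(k ∘ m ∘ q, neg(m))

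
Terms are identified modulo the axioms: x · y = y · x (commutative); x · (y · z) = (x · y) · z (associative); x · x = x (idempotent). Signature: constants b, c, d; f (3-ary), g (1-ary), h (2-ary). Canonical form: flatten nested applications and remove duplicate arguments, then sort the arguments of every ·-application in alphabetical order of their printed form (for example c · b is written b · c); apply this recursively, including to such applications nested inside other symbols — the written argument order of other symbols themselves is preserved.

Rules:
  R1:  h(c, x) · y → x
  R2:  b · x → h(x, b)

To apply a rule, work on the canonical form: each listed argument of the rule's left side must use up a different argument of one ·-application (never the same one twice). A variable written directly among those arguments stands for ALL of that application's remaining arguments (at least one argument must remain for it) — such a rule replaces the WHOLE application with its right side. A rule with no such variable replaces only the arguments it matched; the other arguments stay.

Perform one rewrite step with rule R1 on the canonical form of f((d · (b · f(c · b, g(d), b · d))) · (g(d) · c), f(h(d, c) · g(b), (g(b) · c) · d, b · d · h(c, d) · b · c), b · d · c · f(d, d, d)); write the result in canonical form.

Answer: f(b · c · d · f(b · c, g(d), b · d) · g(d), f(g(b) · h(d, c), c · d · g(b), d), b · c · d · f(d, d, d))

Derivation:
Canonical form:  f(b · c · d · f(b · c, g(d), b · d) · g(d), f(g(b) · h(d, c), c · d · g(b), b · c · d · h(c, d)), b · c · d · f(d, d, d))
R1 matches:  uses h(c, d);  x := d, y := b · c · d
The extension variable absorbs all remaining arguments, so the whole application is rewritten.
Giving:  f(b · c · d · f(b · c, g(d), b · d) · g(d), f(g(b) · h(d, c), c · d · g(b), d), b · c · d · f(d, d, d))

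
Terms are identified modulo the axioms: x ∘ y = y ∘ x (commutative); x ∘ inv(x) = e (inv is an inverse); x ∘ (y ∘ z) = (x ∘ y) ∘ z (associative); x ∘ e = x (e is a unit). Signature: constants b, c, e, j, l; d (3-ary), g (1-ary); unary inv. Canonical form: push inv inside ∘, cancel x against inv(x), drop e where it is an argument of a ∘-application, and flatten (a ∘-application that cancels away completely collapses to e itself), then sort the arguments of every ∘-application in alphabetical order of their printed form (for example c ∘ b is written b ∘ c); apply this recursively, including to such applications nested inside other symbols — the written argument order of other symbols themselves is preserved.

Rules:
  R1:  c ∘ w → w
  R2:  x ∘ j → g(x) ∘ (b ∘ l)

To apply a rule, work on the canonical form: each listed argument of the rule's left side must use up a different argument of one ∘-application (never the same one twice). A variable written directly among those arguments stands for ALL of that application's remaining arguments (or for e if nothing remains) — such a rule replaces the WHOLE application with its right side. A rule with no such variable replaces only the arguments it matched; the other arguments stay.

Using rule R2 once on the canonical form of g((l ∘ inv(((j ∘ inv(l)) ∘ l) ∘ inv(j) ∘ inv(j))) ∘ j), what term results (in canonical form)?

Answer: g(b ∘ g(j ∘ l) ∘ l)

Derivation:
Canonical form:  g(j ∘ j ∘ l)
R2 matches:  uses j;  x := j ∘ l
The variable takes the whole remainder — replace the entire application.
Result:  g(b ∘ g(j ∘ l) ∘ l)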